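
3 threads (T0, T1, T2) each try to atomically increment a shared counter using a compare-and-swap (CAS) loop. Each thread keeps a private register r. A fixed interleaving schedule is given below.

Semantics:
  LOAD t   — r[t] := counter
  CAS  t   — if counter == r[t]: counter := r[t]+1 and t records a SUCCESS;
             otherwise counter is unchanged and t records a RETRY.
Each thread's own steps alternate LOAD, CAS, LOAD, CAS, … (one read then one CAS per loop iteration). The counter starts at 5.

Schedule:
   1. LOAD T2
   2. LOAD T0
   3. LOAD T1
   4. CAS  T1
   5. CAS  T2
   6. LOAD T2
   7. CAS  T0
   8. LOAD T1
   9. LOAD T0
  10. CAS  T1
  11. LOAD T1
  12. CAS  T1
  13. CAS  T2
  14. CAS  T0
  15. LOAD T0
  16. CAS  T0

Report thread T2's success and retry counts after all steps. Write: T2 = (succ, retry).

#1 T2 reads 5
#2 T0 reads 5
#3 T1 reads 5
#4 T1 CAS(5→6) writes; counter now 6
#5 T2 CAS(5→6) fails; counter now 6
#6 T2 reads 6
#7 T0 CAS(5→6) fails; counter now 6
#8 T1 reads 6
#9 T0 reads 6
#10 T1 CAS(6→7) writes; counter now 7
#11 T1 reads 7
#12 T1 CAS(7→8) writes; counter now 8
#13 T2 CAS(6→7) fails; counter now 8
#14 T0 CAS(6→7) fails; counter now 8
#15 T0 reads 8
#16 T0 CAS(8→9) writes; counter now 9

T2 = (0, 2)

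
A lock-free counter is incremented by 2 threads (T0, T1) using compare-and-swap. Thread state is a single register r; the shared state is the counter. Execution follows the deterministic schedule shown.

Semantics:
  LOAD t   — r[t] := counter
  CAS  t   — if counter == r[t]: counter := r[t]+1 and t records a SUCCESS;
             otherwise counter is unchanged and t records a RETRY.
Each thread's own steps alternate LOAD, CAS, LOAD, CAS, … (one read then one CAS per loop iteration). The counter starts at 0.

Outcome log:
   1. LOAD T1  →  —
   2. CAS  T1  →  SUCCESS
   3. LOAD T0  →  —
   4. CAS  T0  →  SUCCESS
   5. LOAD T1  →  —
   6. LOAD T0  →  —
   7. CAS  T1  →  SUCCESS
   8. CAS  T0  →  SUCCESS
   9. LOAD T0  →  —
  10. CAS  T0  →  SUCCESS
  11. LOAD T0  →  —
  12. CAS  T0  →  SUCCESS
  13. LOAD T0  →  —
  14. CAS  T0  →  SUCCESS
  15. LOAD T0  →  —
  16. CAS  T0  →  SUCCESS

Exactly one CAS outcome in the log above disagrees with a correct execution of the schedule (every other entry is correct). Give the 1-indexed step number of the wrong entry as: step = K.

Re-executing:
[1] T1.load  rd  (counter 0, T1.r 0)
[2] T1.cas  hit  (counter 1, T1.r 0)
[3] T0.load  rd  (counter 1, T0.r 1)
[4] T0.cas  hit  (counter 2, T0.r 1)
[5] T1.load  rd  (counter 2, T1.r 2)
[6] T0.load  rd  (counter 2, T0.r 2)
[7] T1.cas  hit  (counter 3, T1.r 2)
[8] T0.cas  miss  (counter 3, T0.r 2)
[9] T0.load  rd  (counter 3, T0.r 3)
[10] T0.cas  hit  (counter 4, T0.r 3)
[11] T0.load  rd  (counter 4, T0.r 4)
[12] T0.cas  hit  (counter 5, T0.r 4)
[13] T0.load  rd  (counter 5, T0.r 5)
[14] T0.cas  hit  (counter 6, T0.r 5)
[15] T0.load  rd  (counter 6, T0.r 6)
[16] T0.cas  hit  (counter 7, T0.r 6)
Flip is step 8.

step = 8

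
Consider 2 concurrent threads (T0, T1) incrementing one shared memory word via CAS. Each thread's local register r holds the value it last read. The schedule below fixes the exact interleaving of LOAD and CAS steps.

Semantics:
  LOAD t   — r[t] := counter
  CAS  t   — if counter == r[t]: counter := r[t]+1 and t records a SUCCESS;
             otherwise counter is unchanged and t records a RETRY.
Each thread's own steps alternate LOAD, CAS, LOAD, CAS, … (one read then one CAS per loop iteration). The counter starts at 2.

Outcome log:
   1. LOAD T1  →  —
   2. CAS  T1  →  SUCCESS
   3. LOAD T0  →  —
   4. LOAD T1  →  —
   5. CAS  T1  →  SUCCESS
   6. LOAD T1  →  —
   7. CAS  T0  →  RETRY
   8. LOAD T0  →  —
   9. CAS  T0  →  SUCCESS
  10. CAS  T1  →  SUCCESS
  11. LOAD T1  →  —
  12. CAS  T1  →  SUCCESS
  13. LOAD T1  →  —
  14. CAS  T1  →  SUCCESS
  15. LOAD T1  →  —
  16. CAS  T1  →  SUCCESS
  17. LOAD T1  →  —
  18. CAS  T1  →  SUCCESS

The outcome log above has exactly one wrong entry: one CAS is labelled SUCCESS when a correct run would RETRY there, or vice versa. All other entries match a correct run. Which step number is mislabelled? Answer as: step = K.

Reference trace:
[1] T1.load  rd  (counter 2, T1.r 2)
[2] T1.cas  hit  (counter 3, T1.r 2)
[3] T0.load  rd  (counter 3, T0.r 3)
[4] T1.load  rd  (counter 3, T1.r 3)
[5] T1.cas  hit  (counter 4, T1.r 3)
[6] T1.load  rd  (counter 4, T1.r 4)
[7] T0.cas  miss  (counter 4, T0.r 3)
[8] T0.load  rd  (counter 4, T0.r 4)
[9] T0.cas  hit  (counter 5, T0.r 4)
[10] T1.cas  miss  (counter 5, T1.r 4)
[11] T1.load  rd  (counter 5, T1.r 5)
[12] T1.cas  hit  (counter 6, T1.r 5)
[13] T1.load  rd  (counter 6, T1.r 6)
[14] T1.cas  hit  (counter 7, T1.r 6)
[15] T1.load  rd  (counter 7, T1.r 7)
[16] T1.cas  hit  (counter 8, T1.r 7)
[17] T1.load  rd  (counter 8, T1.r 8)
[18] T1.cas  hit  (counter 9, T1.r 8)
Flip is step 10.

step = 10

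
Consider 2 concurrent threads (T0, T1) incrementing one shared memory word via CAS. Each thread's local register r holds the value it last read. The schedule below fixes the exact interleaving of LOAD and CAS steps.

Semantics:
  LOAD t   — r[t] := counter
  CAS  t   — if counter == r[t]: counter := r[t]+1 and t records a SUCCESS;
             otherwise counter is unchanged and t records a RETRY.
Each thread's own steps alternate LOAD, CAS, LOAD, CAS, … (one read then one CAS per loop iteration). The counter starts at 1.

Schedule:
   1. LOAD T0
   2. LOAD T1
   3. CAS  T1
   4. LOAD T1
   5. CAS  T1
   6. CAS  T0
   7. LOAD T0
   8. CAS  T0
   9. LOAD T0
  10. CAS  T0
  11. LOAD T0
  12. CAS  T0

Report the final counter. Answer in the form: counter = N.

counter = 6

   1) LOAD T0:  M=1  r_T0=1
   2) LOAD T1:  M=1  r_T1=1
   3) CAS  T1:  M=2  r_T1=1 ✓
   4) LOAD T1:  M=2  r_T1=2
   5) CAS  T1:  M=3  r_T1=2 ✓
   6) CAS  T0:  M=3  r_T0=1 ✗
   7) LOAD T0:  M=3  r_T0=3
   8) CAS  T0:  M=4  r_T0=3 ✓
   9) LOAD T0:  M=4  r_T0=4
  10) CAS  T0:  M=5  r_T0=4 ✓
  11) LOAD T0:  M=5  r_T0=5
  12) CAS  T0:  M=6  r_T0=5 ✓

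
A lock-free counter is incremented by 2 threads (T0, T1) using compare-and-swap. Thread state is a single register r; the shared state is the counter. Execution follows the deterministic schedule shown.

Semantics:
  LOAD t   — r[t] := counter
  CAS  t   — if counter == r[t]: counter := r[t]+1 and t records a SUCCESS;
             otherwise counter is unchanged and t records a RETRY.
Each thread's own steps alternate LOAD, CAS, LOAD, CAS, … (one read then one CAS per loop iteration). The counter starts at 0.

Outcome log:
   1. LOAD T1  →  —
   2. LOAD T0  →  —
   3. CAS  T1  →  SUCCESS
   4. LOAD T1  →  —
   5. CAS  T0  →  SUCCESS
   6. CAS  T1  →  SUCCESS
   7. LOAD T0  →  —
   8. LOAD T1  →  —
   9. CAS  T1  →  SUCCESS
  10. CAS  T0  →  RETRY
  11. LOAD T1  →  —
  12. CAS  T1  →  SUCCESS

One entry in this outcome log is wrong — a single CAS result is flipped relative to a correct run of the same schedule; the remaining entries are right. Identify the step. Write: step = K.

Reference trace:
T1 LOAD — after: cnt=0, r=0 — load
T0 LOAD — after: cnt=0, r=0 — load
T1 CAS — after: cnt=1, r=0 — ok
T1 LOAD — after: cnt=1, r=1 — load
T0 CAS — after: cnt=1, r=0 — retry
T1 CAS — after: cnt=2, r=1 — ok
T0 LOAD — after: cnt=2, r=2 — load
T1 LOAD — after: cnt=2, r=2 — load
T1 CAS — after: cnt=3, r=2 — ok
T0 CAS — after: cnt=3, r=2 — retry
T1 LOAD — after: cnt=3, r=3 — load
T1 CAS — after: cnt=4, r=3 — ok
Mismatch at 5.

step = 5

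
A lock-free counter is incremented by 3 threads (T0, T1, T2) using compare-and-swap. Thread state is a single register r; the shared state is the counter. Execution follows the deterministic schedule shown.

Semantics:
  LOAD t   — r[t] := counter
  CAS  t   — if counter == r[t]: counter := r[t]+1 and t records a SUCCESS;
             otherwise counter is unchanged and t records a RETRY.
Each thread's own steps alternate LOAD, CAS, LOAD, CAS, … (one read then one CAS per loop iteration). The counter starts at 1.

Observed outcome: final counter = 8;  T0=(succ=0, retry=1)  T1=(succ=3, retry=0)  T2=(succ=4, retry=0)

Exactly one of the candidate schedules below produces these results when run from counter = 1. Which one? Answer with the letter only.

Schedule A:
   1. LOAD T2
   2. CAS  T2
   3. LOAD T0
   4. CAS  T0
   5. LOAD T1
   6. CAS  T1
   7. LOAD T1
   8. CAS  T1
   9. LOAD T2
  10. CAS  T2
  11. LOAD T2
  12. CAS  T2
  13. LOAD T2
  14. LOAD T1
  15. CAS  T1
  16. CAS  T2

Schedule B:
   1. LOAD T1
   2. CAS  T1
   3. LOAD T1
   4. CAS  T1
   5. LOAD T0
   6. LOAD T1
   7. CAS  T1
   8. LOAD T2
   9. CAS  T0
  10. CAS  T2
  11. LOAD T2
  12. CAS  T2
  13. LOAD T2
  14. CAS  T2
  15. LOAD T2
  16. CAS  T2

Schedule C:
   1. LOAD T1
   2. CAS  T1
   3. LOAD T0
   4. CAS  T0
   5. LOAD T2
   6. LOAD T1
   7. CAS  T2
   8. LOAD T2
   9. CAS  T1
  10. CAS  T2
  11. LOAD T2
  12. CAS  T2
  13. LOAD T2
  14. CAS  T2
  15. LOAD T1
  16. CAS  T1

B

Run B:
step 1: T1 LOAD ⇒ load; ctr=1 reg=1
step 2: T1 CAS ⇒ ok; ctr=2 reg=1
step 3: T1 LOAD ⇒ load; ctr=2 reg=2
step 4: T1 CAS ⇒ ok; ctr=3 reg=2
step 5: T0 LOAD ⇒ load; ctr=3 reg=3
step 6: T1 LOAD ⇒ load; ctr=3 reg=3
step 7: T1 CAS ⇒ ok; ctr=4 reg=3
step 8: T2 LOAD ⇒ load; ctr=4 reg=4
step 9: T0 CAS ⇒ retry; ctr=4 reg=3
step 10: T2 CAS ⇒ ok; ctr=5 reg=4
step 11: T2 LOAD ⇒ load; ctr=5 reg=5
step 12: T2 CAS ⇒ ok; ctr=6 reg=5
step 13: T2 LOAD ⇒ load; ctr=6 reg=6
step 14: T2 CAS ⇒ ok; ctr=7 reg=6
step 15: T2 LOAD ⇒ load; ctr=7 reg=7
step 16: T2 CAS ⇒ ok; ctr=8 reg=7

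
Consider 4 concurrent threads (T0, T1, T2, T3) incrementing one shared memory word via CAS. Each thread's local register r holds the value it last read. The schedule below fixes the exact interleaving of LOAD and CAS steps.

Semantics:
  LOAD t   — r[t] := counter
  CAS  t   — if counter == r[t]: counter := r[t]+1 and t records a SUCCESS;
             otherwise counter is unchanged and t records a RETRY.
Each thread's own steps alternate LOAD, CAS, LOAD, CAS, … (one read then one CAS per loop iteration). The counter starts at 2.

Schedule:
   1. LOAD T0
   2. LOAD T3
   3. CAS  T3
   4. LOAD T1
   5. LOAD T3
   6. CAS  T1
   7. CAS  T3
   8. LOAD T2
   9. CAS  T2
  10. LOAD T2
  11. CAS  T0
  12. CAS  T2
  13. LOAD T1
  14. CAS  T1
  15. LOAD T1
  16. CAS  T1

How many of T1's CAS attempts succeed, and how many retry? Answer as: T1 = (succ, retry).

[1] T0.load  rd  (counter 2, T0.r 2)
[2] T3.load  rd  (counter 2, T3.r 2)
[3] T3.cas  hit  (counter 3, T3.r 2)
[4] T1.load  rd  (counter 3, T1.r 3)
[5] T3.load  rd  (counter 3, T3.r 3)
[6] T1.cas  hit  (counter 4, T1.r 3)
[7] T3.cas  miss  (counter 4, T3.r 3)
[8] T2.load  rd  (counter 4, T2.r 4)
[9] T2.cas  hit  (counter 5, T2.r 4)
[10] T2.load  rd  (counter 5, T2.r 5)
[11] T0.cas  miss  (counter 5, T0.r 2)
[12] T2.cas  hit  (counter 6, T2.r 5)
[13] T1.load  rd  (counter 6, T1.r 6)
[14] T1.cas  hit  (counter 7, T1.r 6)
[15] T1.load  rd  (counter 7, T1.r 7)
[16] T1.cas  hit  (counter 8, T1.r 7)

T1 = (3, 0)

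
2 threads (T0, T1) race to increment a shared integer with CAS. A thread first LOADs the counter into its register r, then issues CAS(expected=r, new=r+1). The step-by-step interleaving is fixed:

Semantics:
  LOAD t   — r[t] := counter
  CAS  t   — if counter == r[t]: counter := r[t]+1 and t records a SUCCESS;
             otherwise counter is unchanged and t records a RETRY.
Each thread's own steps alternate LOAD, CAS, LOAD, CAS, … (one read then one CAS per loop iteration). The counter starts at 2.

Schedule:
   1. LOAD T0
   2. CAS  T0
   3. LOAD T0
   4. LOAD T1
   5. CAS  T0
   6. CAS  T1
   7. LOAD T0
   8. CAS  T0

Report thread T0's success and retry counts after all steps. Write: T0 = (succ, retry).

T0 = (3, 0)

T0 LOAD — after: cnt=2, r=2 — load
T0 CAS — after: cnt=3, r=2 — ok
T0 LOAD — after: cnt=3, r=3 — load
T1 LOAD — after: cnt=3, r=3 — load
T0 CAS — after: cnt=4, r=3 — ok
T1 CAS — after: cnt=4, r=3 — retry
T0 LOAD — after: cnt=4, r=4 — load
T0 CAS — after: cnt=5, r=4 — ok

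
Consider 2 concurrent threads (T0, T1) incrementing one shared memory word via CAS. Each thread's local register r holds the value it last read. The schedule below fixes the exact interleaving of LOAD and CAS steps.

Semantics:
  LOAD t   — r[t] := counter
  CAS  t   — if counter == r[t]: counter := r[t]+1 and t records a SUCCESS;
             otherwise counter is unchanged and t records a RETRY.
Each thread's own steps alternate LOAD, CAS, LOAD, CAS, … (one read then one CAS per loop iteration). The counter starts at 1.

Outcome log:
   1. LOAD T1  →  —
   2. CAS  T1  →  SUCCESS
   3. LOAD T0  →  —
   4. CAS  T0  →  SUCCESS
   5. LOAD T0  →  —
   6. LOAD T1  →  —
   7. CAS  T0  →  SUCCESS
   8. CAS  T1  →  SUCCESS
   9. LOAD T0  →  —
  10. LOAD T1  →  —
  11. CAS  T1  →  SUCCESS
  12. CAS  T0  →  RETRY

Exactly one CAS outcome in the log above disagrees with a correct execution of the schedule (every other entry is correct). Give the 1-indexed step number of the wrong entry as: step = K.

Reference trace:
step 1: T1 LOAD ⇒ load; ctr=1 reg=1
step 2: T1 CAS ⇒ ok; ctr=2 reg=1
step 3: T0 LOAD ⇒ load; ctr=2 reg=2
step 4: T0 CAS ⇒ ok; ctr=3 reg=2
step 5: T0 LOAD ⇒ load; ctr=3 reg=3
step 6: T1 LOAD ⇒ load; ctr=3 reg=3
step 7: T0 CAS ⇒ ok; ctr=4 reg=3
step 8: T1 CAS ⇒ retry; ctr=4 reg=3
step 9: T0 LOAD ⇒ load; ctr=4 reg=4
step 10: T1 LOAD ⇒ load; ctr=4 reg=4
step 11: T1 CAS ⇒ ok; ctr=5 reg=4
step 12: T0 CAS ⇒ retry; ctr=5 reg=4
Log disagrees first at step 8.

step = 8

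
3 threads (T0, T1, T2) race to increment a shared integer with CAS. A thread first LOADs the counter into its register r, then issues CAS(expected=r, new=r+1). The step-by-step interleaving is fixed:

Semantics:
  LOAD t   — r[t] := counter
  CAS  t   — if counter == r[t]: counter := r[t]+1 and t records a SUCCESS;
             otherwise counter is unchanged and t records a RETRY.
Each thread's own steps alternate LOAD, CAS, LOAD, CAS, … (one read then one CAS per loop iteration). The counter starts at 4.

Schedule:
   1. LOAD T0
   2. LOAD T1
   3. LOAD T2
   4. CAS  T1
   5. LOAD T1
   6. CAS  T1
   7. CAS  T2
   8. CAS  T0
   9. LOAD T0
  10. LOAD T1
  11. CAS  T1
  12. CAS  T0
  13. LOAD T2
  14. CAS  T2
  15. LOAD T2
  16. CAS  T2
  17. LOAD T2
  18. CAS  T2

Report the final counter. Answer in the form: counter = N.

counter = 10

[1] T0.load  rd  (counter 4, T0.r 4)
[2] T1.load  rd  (counter 4, T1.r 4)
[3] T2.load  rd  (counter 4, T2.r 4)
[4] T1.cas  hit  (counter 5, T1.r 4)
[5] T1.load  rd  (counter 5, T1.r 5)
[6] T1.cas  hit  (counter 6, T1.r 5)
[7] T2.cas  miss  (counter 6, T2.r 4)
[8] T0.cas  miss  (counter 6, T0.r 4)
[9] T0.load  rd  (counter 6, T0.r 6)
[10] T1.load  rd  (counter 6, T1.r 6)
[11] T1.cas  hit  (counter 7, T1.r 6)
[12] T0.cas  miss  (counter 7, T0.r 6)
[13] T2.load  rd  (counter 7, T2.r 7)
[14] T2.cas  hit  (counter 8, T2.r 7)
[15] T2.load  rd  (counter 8, T2.r 8)
[16] T2.cas  hit  (counter 9, T2.r 8)
[17] T2.load  rd  (counter 9, T2.r 9)
[18] T2.cas  hit  (counter 10, T2.r 9)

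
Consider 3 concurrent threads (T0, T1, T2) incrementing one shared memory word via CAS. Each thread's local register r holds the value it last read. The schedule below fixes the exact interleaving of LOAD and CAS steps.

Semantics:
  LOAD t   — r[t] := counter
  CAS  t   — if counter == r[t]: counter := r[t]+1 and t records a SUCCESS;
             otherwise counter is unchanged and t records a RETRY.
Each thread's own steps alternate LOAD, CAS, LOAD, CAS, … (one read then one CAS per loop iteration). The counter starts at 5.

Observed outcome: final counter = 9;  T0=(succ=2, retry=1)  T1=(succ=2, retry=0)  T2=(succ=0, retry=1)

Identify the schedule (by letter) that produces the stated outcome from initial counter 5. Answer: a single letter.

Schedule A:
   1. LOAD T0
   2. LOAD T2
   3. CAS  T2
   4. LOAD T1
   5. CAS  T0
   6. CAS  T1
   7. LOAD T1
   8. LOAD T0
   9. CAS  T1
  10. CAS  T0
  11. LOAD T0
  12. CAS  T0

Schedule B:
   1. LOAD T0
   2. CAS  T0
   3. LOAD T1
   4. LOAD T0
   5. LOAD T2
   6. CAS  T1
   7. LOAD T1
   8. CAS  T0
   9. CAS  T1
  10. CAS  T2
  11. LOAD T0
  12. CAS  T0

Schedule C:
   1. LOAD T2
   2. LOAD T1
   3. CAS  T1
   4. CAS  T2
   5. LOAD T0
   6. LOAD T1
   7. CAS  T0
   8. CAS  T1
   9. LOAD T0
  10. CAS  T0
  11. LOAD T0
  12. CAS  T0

Run B:
T0 LOAD — after: cnt=5, r=5 — load
T0 CAS — after: cnt=6, r=5 — ok
T1 LOAD — after: cnt=6, r=6 — load
T0 LOAD — after: cnt=6, r=6 — load
T2 LOAD — after: cnt=6, r=6 — load
T1 CAS — after: cnt=7, r=6 — ok
T1 LOAD — after: cnt=7, r=7 — load
T0 CAS — after: cnt=7, r=6 — retry
T1 CAS — after: cnt=8, r=7 — ok
T2 CAS — after: cnt=8, r=6 — retry
T0 LOAD — after: cnt=8, r=8 — load
T0 CAS — after: cnt=9, r=8 — ok

B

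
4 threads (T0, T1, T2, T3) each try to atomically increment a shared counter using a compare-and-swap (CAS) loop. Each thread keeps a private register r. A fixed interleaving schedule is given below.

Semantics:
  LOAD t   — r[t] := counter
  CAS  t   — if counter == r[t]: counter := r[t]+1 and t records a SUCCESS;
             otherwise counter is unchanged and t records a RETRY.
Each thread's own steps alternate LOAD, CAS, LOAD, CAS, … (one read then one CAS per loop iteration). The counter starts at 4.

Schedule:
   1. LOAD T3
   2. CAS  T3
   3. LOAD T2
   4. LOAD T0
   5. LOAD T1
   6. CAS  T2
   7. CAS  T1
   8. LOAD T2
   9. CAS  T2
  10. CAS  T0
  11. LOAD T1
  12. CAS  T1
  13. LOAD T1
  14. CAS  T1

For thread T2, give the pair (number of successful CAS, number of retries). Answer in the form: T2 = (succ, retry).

T2 = (2, 0)

[1] T3.load  rd  (counter 4, T3.r 4)
[2] T3.cas  hit  (counter 5, T3.r 4)
[3] T2.load  rd  (counter 5, T2.r 5)
[4] T0.load  rd  (counter 5, T0.r 5)
[5] T1.load  rd  (counter 5, T1.r 5)
[6] T2.cas  hit  (counter 6, T2.r 5)
[7] T1.cas  miss  (counter 6, T1.r 5)
[8] T2.load  rd  (counter 6, T2.r 6)
[9] T2.cas  hit  (counter 7, T2.r 6)
[10] T0.cas  miss  (counter 7, T0.r 5)
[11] T1.load  rd  (counter 7, T1.r 7)
[12] T1.cas  hit  (counter 8, T1.r 7)
[13] T1.load  rd  (counter 8, T1.r 8)
[14] T1.cas  hit  (counter 9, T1.r 8)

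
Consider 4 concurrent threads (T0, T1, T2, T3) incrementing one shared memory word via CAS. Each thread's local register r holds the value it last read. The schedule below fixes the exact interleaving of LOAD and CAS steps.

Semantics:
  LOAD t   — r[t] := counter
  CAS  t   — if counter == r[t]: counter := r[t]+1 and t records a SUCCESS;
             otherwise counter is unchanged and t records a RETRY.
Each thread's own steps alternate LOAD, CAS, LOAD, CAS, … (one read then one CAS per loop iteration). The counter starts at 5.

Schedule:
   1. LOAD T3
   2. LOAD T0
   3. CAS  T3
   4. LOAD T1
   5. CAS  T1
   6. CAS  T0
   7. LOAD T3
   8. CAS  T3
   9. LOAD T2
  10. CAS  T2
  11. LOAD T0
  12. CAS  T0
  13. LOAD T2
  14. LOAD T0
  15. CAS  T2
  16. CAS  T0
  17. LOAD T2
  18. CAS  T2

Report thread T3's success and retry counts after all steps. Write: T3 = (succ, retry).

T3 = (2, 0)

   1) LOAD T3:  M=5  r_T3=5
   2) LOAD T0:  M=5  r_T0=5
   3) CAS  T3:  M=6  r_T3=5 ✓
   4) LOAD T1:  M=6  r_T1=6
   5) CAS  T1:  M=7  r_T1=6 ✓
   6) CAS  T0:  M=7  r_T0=5 ✗
   7) LOAD T3:  M=7  r_T3=7
   8) CAS  T3:  M=8  r_T3=7 ✓
   9) LOAD T2:  M=8  r_T2=8
  10) CAS  T2:  M=9  r_T2=8 ✓
  11) LOAD T0:  M=9  r_T0=9
  12) CAS  T0:  M=10  r_T0=9 ✓
  13) LOAD T2:  M=10  r_T2=10
  14) LOAD T0:  M=10  r_T0=10
  15) CAS  T2:  M=11  r_T2=10 ✓
  16) CAS  T0:  M=11  r_T0=10 ✗
  17) LOAD T2:  M=11  r_T2=11
  18) CAS  T2:  M=12  r_T2=11 ✓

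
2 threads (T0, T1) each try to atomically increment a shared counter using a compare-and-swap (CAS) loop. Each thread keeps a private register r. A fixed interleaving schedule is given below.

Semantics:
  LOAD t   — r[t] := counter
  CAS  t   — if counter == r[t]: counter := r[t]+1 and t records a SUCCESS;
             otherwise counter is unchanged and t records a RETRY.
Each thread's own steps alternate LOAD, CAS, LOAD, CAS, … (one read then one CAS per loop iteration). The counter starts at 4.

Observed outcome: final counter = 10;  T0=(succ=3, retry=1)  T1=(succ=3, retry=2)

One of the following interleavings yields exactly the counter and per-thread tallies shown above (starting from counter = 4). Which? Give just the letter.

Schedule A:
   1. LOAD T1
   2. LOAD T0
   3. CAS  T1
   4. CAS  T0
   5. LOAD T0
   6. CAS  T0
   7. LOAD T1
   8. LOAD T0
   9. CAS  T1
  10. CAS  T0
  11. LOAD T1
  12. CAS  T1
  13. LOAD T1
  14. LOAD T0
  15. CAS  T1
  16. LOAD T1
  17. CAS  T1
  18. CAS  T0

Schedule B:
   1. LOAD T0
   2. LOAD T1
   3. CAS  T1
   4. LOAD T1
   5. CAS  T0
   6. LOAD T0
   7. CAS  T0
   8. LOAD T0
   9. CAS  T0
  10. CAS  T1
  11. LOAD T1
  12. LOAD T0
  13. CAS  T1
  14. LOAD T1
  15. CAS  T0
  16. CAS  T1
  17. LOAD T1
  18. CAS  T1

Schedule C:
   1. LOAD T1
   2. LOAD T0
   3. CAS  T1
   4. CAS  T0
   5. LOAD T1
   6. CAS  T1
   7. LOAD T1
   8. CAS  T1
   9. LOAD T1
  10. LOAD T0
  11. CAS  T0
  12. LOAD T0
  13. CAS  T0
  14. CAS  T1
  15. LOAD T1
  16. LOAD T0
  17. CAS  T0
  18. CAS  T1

Simulating candidate C:
1. LOAD T1 → mem=4 r[T1]=4 [LOAD]
2. LOAD T0 → mem=4 r[T0]=4 [LOAD]
3. CAS T1 → mem=5 r[T1]=4 [OK]
4. CAS T0 → mem=5 r[T0]=4 [RETRY]
5. LOAD T1 → mem=5 r[T1]=5 [LOAD]
6. CAS T1 → mem=6 r[T1]=5 [OK]
7. LOAD T1 → mem=6 r[T1]=6 [LOAD]
8. CAS T1 → mem=7 r[T1]=6 [OK]
9. LOAD T1 → mem=7 r[T1]=7 [LOAD]
10. LOAD T0 → mem=7 r[T0]=7 [LOAD]
11. CAS T0 → mem=8 r[T0]=7 [OK]
12. LOAD T0 → mem=8 r[T0]=8 [LOAD]
13. CAS T0 → mem=9 r[T0]=8 [OK]
14. CAS T1 → mem=9 r[T1]=7 [RETRY]
15. LOAD T1 → mem=9 r[T1]=9 [LOAD]
16. LOAD T0 → mem=9 r[T0]=9 [LOAD]
17. CAS T0 → mem=10 r[T0]=9 [OK]
18. CAS T1 → mem=10 r[T1]=9 [RETRY]

C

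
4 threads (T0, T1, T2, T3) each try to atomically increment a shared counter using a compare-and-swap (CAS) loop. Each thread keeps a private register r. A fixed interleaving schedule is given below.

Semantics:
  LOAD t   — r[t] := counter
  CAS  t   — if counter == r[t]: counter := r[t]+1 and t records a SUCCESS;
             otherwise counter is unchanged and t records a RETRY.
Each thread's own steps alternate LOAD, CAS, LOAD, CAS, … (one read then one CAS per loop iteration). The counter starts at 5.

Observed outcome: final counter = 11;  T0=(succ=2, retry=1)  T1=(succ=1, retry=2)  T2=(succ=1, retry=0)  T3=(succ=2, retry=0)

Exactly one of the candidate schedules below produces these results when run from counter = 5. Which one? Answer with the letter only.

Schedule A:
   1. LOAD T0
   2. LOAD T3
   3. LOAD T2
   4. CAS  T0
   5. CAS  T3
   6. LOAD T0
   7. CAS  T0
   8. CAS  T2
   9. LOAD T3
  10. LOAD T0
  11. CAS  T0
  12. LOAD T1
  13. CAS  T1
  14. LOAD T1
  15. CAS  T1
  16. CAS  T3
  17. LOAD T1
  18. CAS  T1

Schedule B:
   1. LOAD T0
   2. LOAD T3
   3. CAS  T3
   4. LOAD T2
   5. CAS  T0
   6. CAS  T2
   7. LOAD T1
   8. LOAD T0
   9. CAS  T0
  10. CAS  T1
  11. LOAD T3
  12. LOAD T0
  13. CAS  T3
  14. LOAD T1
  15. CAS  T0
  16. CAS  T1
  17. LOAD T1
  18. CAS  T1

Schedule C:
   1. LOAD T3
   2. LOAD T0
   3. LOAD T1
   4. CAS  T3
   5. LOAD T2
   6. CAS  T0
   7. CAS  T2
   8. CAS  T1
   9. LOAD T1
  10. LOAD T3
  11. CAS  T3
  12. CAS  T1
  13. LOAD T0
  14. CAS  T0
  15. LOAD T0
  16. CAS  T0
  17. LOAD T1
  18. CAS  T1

Tracing schedule C:
1. LOAD T3 → mem=5 r[T3]=5 [LOAD]
2. LOAD T0 → mem=5 r[T0]=5 [LOAD]
3. LOAD T1 → mem=5 r[T1]=5 [LOAD]
4. CAS T3 → mem=6 r[T3]=5 [OK]
5. LOAD T2 → mem=6 r[T2]=6 [LOAD]
6. CAS T0 → mem=6 r[T0]=5 [RETRY]
7. CAS T2 → mem=7 r[T2]=6 [OK]
8. CAS T1 → mem=7 r[T1]=5 [RETRY]
9. LOAD T1 → mem=7 r[T1]=7 [LOAD]
10. LOAD T3 → mem=7 r[T3]=7 [LOAD]
11. CAS T3 → mem=8 r[T3]=7 [OK]
12. CAS T1 → mem=8 r[T1]=7 [RETRY]
13. LOAD T0 → mem=8 r[T0]=8 [LOAD]
14. CAS T0 → mem=9 r[T0]=8 [OK]
15. LOAD T0 → mem=9 r[T0]=9 [LOAD]
16. CAS T0 → mem=10 r[T0]=9 [OK]
17. LOAD T1 → mem=10 r[T1]=10 [LOAD]
18. CAS T1 → mem=11 r[T1]=10 [OK]

C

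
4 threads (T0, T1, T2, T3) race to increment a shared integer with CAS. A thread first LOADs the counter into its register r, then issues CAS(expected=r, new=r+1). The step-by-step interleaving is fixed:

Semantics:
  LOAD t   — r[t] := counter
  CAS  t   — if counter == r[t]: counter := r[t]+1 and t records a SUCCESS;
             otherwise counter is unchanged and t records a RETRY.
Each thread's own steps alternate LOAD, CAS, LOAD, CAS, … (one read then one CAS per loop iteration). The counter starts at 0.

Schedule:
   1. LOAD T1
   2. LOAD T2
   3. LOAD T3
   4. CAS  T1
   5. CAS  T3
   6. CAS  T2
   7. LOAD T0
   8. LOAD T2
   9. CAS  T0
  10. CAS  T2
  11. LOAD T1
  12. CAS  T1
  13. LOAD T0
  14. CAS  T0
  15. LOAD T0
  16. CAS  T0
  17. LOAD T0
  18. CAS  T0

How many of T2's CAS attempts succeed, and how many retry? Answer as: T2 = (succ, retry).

T2 = (0, 2)

   1) LOAD T1:  M=0  r_T1=0
   2) LOAD T2:  M=0  r_T2=0
   3) LOAD T3:  M=0  r_T3=0
   4) CAS  T1:  M=1  r_T1=0 ✓
   5) CAS  T3:  M=1  r_T3=0 ✗
   6) CAS  T2:  M=1  r_T2=0 ✗
   7) LOAD T0:  M=1  r_T0=1
   8) LOAD T2:  M=1  r_T2=1
   9) CAS  T0:  M=2  r_T0=1 ✓
  10) CAS  T2:  M=2  r_T2=1 ✗
  11) LOAD T1:  M=2  r_T1=2
  12) CAS  T1:  M=3  r_T1=2 ✓
  13) LOAD T0:  M=3  r_T0=3
  14) CAS  T0:  M=4  r_T0=3 ✓
  15) LOAD T0:  M=4  r_T0=4
  16) CAS  T0:  M=5  r_T0=4 ✓
  17) LOAD T0:  M=5  r_T0=5
  18) CAS  T0:  M=6  r_T0=5 ✓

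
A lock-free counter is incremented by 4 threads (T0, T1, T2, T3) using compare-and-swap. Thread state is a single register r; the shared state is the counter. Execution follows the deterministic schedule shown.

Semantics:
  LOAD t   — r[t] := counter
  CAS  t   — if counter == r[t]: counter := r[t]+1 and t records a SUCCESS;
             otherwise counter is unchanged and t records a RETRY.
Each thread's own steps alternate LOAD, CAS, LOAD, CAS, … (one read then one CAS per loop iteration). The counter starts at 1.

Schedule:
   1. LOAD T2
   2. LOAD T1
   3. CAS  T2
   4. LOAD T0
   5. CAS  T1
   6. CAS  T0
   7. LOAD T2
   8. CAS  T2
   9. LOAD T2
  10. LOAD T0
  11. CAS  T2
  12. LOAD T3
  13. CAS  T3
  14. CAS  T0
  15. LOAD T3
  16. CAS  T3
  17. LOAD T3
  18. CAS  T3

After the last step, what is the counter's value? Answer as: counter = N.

counter = 8

T2 LOAD — after: cnt=1, r=1 — load
T1 LOAD — after: cnt=1, r=1 — load
T2 CAS — after: cnt=2, r=1 — ok
T0 LOAD — after: cnt=2, r=2 — load
T1 CAS — after: cnt=2, r=1 — retry
T0 CAS — after: cnt=3, r=2 — ok
T2 LOAD — after: cnt=3, r=3 — load
T2 CAS — after: cnt=4, r=3 — ok
T2 LOAD — after: cnt=4, r=4 — load
T0 LOAD — after: cnt=4, r=4 — load
T2 CAS — after: cnt=5, r=4 — ok
T3 LOAD — after: cnt=5, r=5 — load
T3 CAS — after: cnt=6, r=5 — ok
T0 CAS — after: cnt=6, r=4 — retry
T3 LOAD — after: cnt=6, r=6 — load
T3 CAS — after: cnt=7, r=6 — ok
T3 LOAD — after: cnt=7, r=7 — load
T3 CAS — after: cnt=8, r=7 — ok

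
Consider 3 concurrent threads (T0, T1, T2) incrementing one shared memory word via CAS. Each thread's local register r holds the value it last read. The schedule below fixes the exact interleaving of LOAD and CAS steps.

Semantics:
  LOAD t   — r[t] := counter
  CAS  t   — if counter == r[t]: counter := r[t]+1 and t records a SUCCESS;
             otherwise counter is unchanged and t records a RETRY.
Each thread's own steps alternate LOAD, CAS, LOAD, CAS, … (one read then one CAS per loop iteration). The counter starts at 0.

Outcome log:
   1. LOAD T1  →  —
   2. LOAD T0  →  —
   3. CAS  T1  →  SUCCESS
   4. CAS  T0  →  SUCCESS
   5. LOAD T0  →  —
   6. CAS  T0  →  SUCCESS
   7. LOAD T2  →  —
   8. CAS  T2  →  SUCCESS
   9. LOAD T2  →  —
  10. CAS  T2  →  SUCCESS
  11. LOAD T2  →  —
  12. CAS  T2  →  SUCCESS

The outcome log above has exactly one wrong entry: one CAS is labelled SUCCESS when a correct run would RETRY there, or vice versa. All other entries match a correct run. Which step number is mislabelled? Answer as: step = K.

step = 4

Correct run:
1. LOAD T1 → mem=0 r[T1]=0 [LOAD]
2. LOAD T0 → mem=0 r[T0]=0 [LOAD]
3. CAS T1 → mem=1 r[T1]=0 [OK]
4. CAS T0 → mem=1 r[T0]=0 [RETRY]
5. LOAD T0 → mem=1 r[T0]=1 [LOAD]
6. CAS T0 → mem=2 r[T0]=1 [OK]
7. LOAD T2 → mem=2 r[T2]=2 [LOAD]
8. CAS T2 → mem=3 r[T2]=2 [OK]
9. LOAD T2 → mem=3 r[T2]=3 [LOAD]
10. CAS T2 → mem=4 r[T2]=3 [OK]
11. LOAD T2 → mem=4 r[T2]=4 [LOAD]
12. CAS T2 → mem=5 r[T2]=4 [OK]
Flip is step 4.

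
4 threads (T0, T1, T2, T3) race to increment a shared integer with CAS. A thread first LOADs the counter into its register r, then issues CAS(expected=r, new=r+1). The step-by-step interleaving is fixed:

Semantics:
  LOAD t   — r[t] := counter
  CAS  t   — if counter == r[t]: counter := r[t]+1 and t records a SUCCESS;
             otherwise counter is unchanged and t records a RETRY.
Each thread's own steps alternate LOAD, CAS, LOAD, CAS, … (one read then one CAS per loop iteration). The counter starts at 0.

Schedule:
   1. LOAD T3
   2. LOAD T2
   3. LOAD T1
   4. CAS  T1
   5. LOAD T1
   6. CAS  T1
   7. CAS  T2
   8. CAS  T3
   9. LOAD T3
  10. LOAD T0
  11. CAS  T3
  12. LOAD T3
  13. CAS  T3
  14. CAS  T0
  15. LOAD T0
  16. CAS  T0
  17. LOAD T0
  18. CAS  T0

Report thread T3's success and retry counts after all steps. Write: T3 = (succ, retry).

   1) LOAD T3:  M=0  r_T3=0
   2) LOAD T2:  M=0  r_T2=0
   3) LOAD T1:  M=0  r_T1=0
   4) CAS  T1:  M=1  r_T1=0 ✓
   5) LOAD T1:  M=1  r_T1=1
   6) CAS  T1:  M=2  r_T1=1 ✓
   7) CAS  T2:  M=2  r_T2=0 ✗
   8) CAS  T3:  M=2  r_T3=0 ✗
   9) LOAD T3:  M=2  r_T3=2
  10) LOAD T0:  M=2  r_T0=2
  11) CAS  T3:  M=3  r_T3=2 ✓
  12) LOAD T3:  M=3  r_T3=3
  13) CAS  T3:  M=4  r_T3=3 ✓
  14) CAS  T0:  M=4  r_T0=2 ✗
  15) LOAD T0:  M=4  r_T0=4
  16) CAS  T0:  M=5  r_T0=4 ✓
  17) LOAD T0:  M=5  r_T0=5
  18) CAS  T0:  M=6  r_T0=5 ✓

T3 = (2, 1)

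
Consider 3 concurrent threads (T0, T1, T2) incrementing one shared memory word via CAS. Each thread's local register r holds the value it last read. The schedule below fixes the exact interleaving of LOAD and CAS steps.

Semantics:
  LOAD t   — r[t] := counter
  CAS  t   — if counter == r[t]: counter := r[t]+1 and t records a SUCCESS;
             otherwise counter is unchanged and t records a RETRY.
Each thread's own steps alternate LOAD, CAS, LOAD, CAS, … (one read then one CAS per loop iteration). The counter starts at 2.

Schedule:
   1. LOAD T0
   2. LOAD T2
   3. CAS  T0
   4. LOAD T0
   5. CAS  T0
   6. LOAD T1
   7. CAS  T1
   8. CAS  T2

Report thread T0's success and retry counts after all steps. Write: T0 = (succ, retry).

T0 = (2, 0)

   1) LOAD T0:  M=2  r_T0=2
   2) LOAD T2:  M=2  r_T2=2
   3) CAS  T0:  M=3  r_T0=2 ✓
   4) LOAD T0:  M=3  r_T0=3
   5) CAS  T0:  M=4  r_T0=3 ✓
   6) LOAD T1:  M=4  r_T1=4
   7) CAS  T1:  M=5  r_T1=4 ✓
   8) CAS  T2:  M=5  r_T2=2 ✗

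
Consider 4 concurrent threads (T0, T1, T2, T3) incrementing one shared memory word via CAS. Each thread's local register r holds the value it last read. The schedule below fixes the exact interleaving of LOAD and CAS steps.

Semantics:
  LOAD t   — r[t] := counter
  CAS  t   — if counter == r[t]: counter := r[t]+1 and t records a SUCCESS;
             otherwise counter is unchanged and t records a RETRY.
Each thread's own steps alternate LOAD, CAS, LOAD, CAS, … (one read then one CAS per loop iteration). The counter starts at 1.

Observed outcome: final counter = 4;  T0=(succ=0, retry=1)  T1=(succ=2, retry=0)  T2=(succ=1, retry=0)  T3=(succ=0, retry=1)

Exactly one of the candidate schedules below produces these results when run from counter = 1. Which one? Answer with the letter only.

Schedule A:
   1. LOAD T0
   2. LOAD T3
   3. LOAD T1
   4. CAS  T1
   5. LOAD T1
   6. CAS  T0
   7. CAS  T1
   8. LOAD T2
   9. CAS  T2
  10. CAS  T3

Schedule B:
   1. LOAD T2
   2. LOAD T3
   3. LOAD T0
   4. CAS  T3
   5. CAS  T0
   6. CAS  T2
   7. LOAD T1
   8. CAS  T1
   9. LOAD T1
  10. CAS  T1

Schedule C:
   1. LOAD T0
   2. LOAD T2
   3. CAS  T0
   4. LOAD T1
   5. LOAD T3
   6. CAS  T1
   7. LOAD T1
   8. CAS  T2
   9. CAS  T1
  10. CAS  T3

Simulating candidate A:
T0 LOAD — after: cnt=1, r=1 — load
T3 LOAD — after: cnt=1, r=1 — load
T1 LOAD — after: cnt=1, r=1 — load
T1 CAS — after: cnt=2, r=1 — ok
T1 LOAD — after: cnt=2, r=2 — load
T0 CAS — after: cnt=2, r=1 — retry
T1 CAS — after: cnt=3, r=2 — ok
T2 LOAD — after: cnt=3, r=3 — load
T2 CAS — after: cnt=4, r=3 — ok
T3 CAS — after: cnt=4, r=1 — retry

A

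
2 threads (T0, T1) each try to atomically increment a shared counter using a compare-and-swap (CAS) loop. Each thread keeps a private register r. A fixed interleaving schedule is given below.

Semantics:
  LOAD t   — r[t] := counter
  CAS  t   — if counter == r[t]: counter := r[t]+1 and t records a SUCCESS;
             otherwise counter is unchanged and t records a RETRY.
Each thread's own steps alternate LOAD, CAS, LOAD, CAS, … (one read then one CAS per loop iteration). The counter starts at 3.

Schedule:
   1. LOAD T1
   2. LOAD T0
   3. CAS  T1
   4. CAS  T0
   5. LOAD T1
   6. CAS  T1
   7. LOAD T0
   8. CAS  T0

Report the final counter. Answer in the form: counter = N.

counter = 6

   1) LOAD T1:  M=3  r_T1=3
   2) LOAD T0:  M=3  r_T0=3
   3) CAS  T1:  M=4  r_T1=3 ✓
   4) CAS  T0:  M=4  r_T0=3 ✗
   5) LOAD T1:  M=4  r_T1=4
   6) CAS  T1:  M=5  r_T1=4 ✓
   7) LOAD T0:  M=5  r_T0=5
   8) CAS  T0:  M=6  r_T0=5 ✓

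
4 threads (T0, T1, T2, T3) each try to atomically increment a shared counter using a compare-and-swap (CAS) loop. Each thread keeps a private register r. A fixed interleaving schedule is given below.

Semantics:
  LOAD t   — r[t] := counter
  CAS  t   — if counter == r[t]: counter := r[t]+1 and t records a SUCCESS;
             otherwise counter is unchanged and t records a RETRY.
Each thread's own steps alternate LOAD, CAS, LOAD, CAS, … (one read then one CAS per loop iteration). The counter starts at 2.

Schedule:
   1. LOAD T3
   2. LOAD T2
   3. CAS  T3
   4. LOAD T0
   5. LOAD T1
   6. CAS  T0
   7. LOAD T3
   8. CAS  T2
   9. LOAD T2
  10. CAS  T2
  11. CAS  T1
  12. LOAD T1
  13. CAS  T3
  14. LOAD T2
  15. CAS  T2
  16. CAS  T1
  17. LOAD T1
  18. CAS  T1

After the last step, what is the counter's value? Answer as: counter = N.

counter = 7

[1] T3.load  rd  (counter 2, T3.r 2)
[2] T2.load  rd  (counter 2, T2.r 2)
[3] T3.cas  hit  (counter 3, T3.r 2)
[4] T0.load  rd  (counter 3, T0.r 3)
[5] T1.load  rd  (counter 3, T1.r 3)
[6] T0.cas  hit  (counter 4, T0.r 3)
[7] T3.load  rd  (counter 4, T3.r 4)
[8] T2.cas  miss  (counter 4, T2.r 2)
[9] T2.load  rd  (counter 4, T2.r 4)
[10] T2.cas  hit  (counter 5, T2.r 4)
[11] T1.cas  miss  (counter 5, T1.r 3)
[12] T1.load  rd  (counter 5, T1.r 5)
[13] T3.cas  miss  (counter 5, T3.r 4)
[14] T2.load  rd  (counter 5, T2.r 5)
[15] T2.cas  hit  (counter 6, T2.r 5)
[16] T1.cas  miss  (counter 6, T1.r 5)
[17] T1.load  rd  (counter 6, T1.r 6)
[18] T1.cas  hit  (counter 7, T1.r 6)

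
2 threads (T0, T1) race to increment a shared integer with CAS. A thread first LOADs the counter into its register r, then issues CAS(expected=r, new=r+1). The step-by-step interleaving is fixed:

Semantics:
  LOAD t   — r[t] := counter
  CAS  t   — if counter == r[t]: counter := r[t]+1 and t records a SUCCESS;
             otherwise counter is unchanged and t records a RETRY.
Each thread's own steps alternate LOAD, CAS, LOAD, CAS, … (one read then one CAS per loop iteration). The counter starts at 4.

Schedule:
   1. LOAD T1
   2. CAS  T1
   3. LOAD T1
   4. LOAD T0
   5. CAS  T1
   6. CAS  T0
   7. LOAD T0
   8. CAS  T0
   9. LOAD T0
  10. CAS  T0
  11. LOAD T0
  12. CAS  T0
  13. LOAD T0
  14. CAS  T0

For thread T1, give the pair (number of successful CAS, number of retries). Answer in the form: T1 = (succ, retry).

1. LOAD T1 → mem=4 r[T1]=4 [LOAD]
2. CAS T1 → mem=5 r[T1]=4 [OK]
3. LOAD T1 → mem=5 r[T1]=5 [LOAD]
4. LOAD T0 → mem=5 r[T0]=5 [LOAD]
5. CAS T1 → mem=6 r[T1]=5 [OK]
6. CAS T0 → mem=6 r[T0]=5 [RETRY]
7. LOAD T0 → mem=6 r[T0]=6 [LOAD]
8. CAS T0 → mem=7 r[T0]=6 [OK]
9. LOAD T0 → mem=7 r[T0]=7 [LOAD]
10. CAS T0 → mem=8 r[T0]=7 [OK]
11. LOAD T0 → mem=8 r[T0]=8 [LOAD]
12. CAS T0 → mem=9 r[T0]=8 [OK]
13. LOAD T0 → mem=9 r[T0]=9 [LOAD]
14. CAS T0 → mem=10 r[T0]=9 [OK]

T1 = (2, 0)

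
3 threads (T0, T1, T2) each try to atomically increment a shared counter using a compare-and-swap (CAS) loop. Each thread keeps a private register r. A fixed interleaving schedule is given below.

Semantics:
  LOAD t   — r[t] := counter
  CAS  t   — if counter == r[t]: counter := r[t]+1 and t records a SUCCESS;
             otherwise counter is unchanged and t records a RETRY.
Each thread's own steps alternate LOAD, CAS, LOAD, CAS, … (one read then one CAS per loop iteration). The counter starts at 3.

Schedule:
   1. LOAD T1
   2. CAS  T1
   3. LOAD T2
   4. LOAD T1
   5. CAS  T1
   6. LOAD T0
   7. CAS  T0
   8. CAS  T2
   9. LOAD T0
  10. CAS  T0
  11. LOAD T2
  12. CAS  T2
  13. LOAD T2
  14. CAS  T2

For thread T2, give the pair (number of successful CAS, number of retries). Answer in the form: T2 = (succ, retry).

step 1: T1 LOAD ⇒ load; ctr=3 reg=3
step 2: T1 CAS ⇒ ok; ctr=4 reg=3
step 3: T2 LOAD ⇒ load; ctr=4 reg=4
step 4: T1 LOAD ⇒ load; ctr=4 reg=4
step 5: T1 CAS ⇒ ok; ctr=5 reg=4
step 6: T0 LOAD ⇒ load; ctr=5 reg=5
step 7: T0 CAS ⇒ ok; ctr=6 reg=5
step 8: T2 CAS ⇒ retry; ctr=6 reg=4
step 9: T0 LOAD ⇒ load; ctr=6 reg=6
step 10: T0 CAS ⇒ ok; ctr=7 reg=6
step 11: T2 LOAD ⇒ load; ctr=7 reg=7
step 12: T2 CAS ⇒ ok; ctr=8 reg=7
step 13: T2 LOAD ⇒ load; ctr=8 reg=8
step 14: T2 CAS ⇒ ok; ctr=9 reg=8

T2 = (2, 1)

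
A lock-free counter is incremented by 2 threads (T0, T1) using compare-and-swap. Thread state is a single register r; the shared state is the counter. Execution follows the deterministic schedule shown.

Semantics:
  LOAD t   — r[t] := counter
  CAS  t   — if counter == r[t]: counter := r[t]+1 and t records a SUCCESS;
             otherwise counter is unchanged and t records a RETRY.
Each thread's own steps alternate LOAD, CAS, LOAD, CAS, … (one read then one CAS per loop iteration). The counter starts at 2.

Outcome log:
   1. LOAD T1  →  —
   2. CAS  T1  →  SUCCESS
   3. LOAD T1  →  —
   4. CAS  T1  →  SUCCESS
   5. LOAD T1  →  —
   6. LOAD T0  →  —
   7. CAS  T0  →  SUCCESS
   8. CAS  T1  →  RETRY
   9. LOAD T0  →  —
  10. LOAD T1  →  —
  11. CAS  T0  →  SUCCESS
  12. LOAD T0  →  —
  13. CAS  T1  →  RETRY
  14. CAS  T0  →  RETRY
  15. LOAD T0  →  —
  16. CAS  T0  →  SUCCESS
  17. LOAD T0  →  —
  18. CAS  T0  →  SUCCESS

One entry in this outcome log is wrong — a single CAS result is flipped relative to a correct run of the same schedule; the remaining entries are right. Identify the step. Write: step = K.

Re-executing:
step 1: T1 LOAD ⇒ load; ctr=2 reg=2
step 2: T1 CAS ⇒ ok; ctr=3 reg=2
step 3: T1 LOAD ⇒ load; ctr=3 reg=3
step 4: T1 CAS ⇒ ok; ctr=4 reg=3
step 5: T1 LOAD ⇒ load; ctr=4 reg=4
step 6: T0 LOAD ⇒ load; ctr=4 reg=4
step 7: T0 CAS ⇒ ok; ctr=5 reg=4
step 8: T1 CAS ⇒ retry; ctr=5 reg=4
step 9: T0 LOAD ⇒ load; ctr=5 reg=5
step 10: T1 LOAD ⇒ load; ctr=5 reg=5
step 11: T0 CAS ⇒ ok; ctr=6 reg=5
step 12: T0 LOAD ⇒ load; ctr=6 reg=6
step 13: T1 CAS ⇒ retry; ctr=6 reg=5
step 14: T0 CAS ⇒ ok; ctr=7 reg=6
step 15: T0 LOAD ⇒ load; ctr=7 reg=7
step 16: T0 CAS ⇒ ok; ctr=8 reg=7
step 17: T0 LOAD ⇒ load; ctr=8 reg=8
step 18: T0 CAS ⇒ ok; ctr=9 reg=8
Flip is step 14.

step = 14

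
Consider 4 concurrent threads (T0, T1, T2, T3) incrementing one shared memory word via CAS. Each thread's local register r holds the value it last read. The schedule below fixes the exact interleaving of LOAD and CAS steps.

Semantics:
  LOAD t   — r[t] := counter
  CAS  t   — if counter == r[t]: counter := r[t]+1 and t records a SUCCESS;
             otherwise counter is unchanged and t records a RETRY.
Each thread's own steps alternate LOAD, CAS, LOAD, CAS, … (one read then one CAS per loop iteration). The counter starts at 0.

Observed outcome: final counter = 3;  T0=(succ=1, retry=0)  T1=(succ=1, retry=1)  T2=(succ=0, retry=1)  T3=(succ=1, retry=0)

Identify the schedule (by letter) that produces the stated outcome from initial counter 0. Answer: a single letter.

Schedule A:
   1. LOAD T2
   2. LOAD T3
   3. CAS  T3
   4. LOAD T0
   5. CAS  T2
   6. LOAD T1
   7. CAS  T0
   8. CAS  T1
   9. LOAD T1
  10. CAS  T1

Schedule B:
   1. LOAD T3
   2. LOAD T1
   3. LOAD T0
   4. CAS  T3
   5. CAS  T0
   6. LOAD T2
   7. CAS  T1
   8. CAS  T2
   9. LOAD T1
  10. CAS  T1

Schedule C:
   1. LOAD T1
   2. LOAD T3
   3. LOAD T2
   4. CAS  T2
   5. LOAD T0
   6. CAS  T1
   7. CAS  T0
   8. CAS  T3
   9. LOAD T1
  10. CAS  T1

A

Tracing schedule A:
   1) LOAD T2:  M=0  r_T2=0
   2) LOAD T3:  M=0  r_T3=0
   3) CAS  T3:  M=1  r_T3=0 ✓
   4) LOAD T0:  M=1  r_T0=1
   5) CAS  T2:  M=1  r_T2=0 ✗
   6) LOAD T1:  M=1  r_T1=1
   7) CAS  T0:  M=2  r_T0=1 ✓
   8) CAS  T1:  M=2  r_T1=1 ✗
   9) LOAD T1:  M=2  r_T1=2
  10) CAS  T1:  M=3  r_T1=2 ✓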